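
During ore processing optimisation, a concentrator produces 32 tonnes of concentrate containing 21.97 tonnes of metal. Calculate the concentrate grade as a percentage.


68.6563%

Grade = (metal in concentrate / concentrate mass) * 100
= (21.97 / 32) * 100
= 0.6865625 * 100
= 68.6563%


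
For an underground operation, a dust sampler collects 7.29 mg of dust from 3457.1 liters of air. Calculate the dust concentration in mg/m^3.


Convert liters to m^3: 1 m^3 = 1000 L
Concentration = mass / volume * 1000
= 7.29 / 3457.1 * 1000
= 0.002108703827 * 1000
= 2.1087 mg/m^3

2.1087 mg/m^3


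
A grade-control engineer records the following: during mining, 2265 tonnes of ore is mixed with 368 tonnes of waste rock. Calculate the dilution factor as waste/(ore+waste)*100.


Total material = ore + waste
= 2265 + 368 = 2633 tonnes
Dilution = waste / total * 100
= 368 / 2633 * 100
= 0.1397645272 * 100
= 13.9765%

13.9765%


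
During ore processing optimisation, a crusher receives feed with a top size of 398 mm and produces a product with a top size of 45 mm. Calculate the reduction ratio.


Reduction ratio = feed size / product size
= 398 / 45
= 8.8444

8.8444


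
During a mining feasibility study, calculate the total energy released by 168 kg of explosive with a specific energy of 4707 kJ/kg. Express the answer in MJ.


790.776 MJ

Energy = mass * specific_energy / 1000
= 168 * 4707 / 1000
= 790776 / 1000
= 790.776 MJ


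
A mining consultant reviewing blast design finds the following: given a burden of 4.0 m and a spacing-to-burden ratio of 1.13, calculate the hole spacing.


Spacing = burden * ratio
= 4.0 * 1.13
= 4.52 m

4.52 m


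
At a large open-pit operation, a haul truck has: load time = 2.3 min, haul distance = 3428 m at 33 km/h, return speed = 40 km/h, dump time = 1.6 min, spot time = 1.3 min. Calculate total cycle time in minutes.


16.5747 min

Convert haul speed to m/min: 33 * 1000/60 = 550 m/min
Haul time = 3428 / 550 = 6.232727273 min
Convert return speed to m/min: 40 * 1000/60 = 666.6666667 m/min
Return time = 3428 / 666.6666667 = 5.142 min
Total cycle time:
= 2.3 + 6.232727273 + 1.6 + 5.142 + 1.3
= 16.5747 min


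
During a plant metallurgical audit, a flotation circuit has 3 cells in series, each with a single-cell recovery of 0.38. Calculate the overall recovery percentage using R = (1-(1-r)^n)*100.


Complement of single-cell recovery:
1 - r = 1 - 0.38 = 0.62
Raise to power n:
(1 - r)^3 = 0.62^3 = 0.238328
Overall recovery:
R = (1 - 0.238328) * 100
= 76.1672%

76.1672%


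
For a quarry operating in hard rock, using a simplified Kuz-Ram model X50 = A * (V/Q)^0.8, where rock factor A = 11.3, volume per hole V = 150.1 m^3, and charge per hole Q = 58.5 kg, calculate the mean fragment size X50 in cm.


Compute V/Q:
V/Q = 150.1 / 58.5 = 2.565811966
Raise to the power 0.8:
(V/Q)^0.8 = 2.565811966^0.8 = 2.125102396
Multiply by A:
X50 = 11.3 * 2.125102396
= 24.0137 cm

24.0137 cm


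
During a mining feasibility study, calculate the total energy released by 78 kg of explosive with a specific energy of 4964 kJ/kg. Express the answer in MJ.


387.192 MJ

Energy = mass * specific_energy / 1000
= 78 * 4964 / 1000
= 387192 / 1000
= 387.192 MJ


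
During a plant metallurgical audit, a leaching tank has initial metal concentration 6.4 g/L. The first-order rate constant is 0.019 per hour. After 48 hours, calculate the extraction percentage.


59.828%

Compute the exponent:
-k * t = -0.019 * 48 = -0.912
Remaining concentration:
C = 6.4 * exp(-0.912)
= 6.4 * 0.4017199801
= 2.571007873 g/L
Extracted = 6.4 - 2.571007873 = 3.828992127 g/L
Extraction % = 3.828992127 / 6.4 * 100
= 59.828%


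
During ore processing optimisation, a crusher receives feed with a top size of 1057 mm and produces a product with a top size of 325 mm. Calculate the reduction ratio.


3.2523

Reduction ratio = feed size / product size
= 1057 / 325
= 3.2523


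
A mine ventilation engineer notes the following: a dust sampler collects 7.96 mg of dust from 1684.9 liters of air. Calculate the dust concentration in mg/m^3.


4.7243 mg/m^3

Convert liters to m^3: 1 m^3 = 1000 L
Concentration = mass / volume * 1000
= 7.96 / 1684.9 * 1000
= 0.004724315983 * 1000
= 4.7243 mg/m^3


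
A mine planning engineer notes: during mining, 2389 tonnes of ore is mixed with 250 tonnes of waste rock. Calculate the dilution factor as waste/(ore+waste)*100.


9.4733%

Total material = ore + waste
= 2389 + 250 = 2639 tonnes
Dilution = waste / total * 100
= 250 / 2639 * 100
= 0.09473285335 * 100
= 9.4733%


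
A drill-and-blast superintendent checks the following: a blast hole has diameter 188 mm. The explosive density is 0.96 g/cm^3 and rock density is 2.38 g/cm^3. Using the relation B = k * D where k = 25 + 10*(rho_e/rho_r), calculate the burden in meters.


5.4583 m

First, compute k:
rho_e / rho_r = 0.96 / 2.38 = 0.4033613445
k = 25 + 10 * 0.4033613445 = 29.03361345
Then, compute burden:
B = k * D / 1000 = 29.03361345 * 188 / 1000
= 5458.319328 / 1000
= 5.4583 m


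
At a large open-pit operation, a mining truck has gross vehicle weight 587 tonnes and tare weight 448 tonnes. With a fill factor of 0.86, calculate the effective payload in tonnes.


119.54 tonnes

Maximum payload = gross - tare
= 587 - 448 = 139 tonnes
Effective payload = max payload * fill factor
= 139 * 0.86
= 119.54 tonnes


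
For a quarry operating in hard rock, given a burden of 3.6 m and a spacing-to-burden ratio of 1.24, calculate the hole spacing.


4.464 m

Spacing = burden * ratio
= 3.6 * 1.24
= 4.464 m


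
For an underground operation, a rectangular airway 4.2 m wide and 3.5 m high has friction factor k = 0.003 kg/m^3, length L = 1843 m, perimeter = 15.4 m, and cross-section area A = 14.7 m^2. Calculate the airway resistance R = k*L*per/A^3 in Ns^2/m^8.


Compute the numerator:
k * L * per = 0.003 * 1843 * 15.4
= 85.1466
Compute the denominator:
A^3 = 14.7^3 = 3176.523
Resistance:
R = 85.1466 / 3176.523
= 0.0268 Ns^2/m^8

0.0268 Ns^2/m^8


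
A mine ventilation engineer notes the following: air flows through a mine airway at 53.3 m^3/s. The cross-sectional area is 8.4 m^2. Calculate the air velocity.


Velocity = flow rate / cross-sectional area
= 53.3 / 8.4
= 6.3452 m/s

6.3452 m/s


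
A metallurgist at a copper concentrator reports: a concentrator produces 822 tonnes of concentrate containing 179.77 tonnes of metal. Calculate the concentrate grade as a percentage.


21.8698%

Grade = (metal in concentrate / concentrate mass) * 100
= (179.77 / 822) * 100
= 0.2186982968 * 100
= 21.8698%


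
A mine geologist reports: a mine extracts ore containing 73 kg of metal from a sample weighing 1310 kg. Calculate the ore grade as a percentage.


5.5725%

Ore grade = (metal mass / ore mass) * 100
= (73 / 1310) * 100
= 0.05572519084 * 100
= 5.5725%


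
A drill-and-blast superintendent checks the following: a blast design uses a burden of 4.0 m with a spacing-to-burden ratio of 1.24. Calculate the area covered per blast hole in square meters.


19.84 m^2

First, find the spacing:
Spacing = burden * ratio = 4.0 * 1.24
= 4.96 m
Then, calculate the area:
Area = burden * spacing = 4.0 * 4.96
= 19.84 m^2


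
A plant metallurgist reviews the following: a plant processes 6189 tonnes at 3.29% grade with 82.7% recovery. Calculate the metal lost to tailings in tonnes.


35.2259 tonnes

Total metal in feed:
= 6189 * 3.29 / 100 = 203.6181 tonnes
Metal recovered:
= 203.6181 * 82.7 / 100 = 168.3921687 tonnes
Metal lost to tailings:
= 203.6181 - 168.3921687
= 35.2259 tonnes


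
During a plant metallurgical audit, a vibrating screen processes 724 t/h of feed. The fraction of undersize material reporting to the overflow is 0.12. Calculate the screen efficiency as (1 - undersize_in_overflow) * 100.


Screen efficiency = (1 - fraction of undersize in overflow) * 100
= (1 - 0.12) * 100
= 0.88 * 100
= 88.0%

88.0%


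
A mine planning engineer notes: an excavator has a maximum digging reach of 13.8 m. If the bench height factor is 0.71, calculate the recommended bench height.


9.798 m

Bench height = reach * factor
= 13.8 * 0.71
= 9.798 m


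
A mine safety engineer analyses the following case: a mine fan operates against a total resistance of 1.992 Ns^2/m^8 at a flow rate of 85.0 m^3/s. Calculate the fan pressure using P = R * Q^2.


14392.2 Pa

Compute Q^2:
Q^2 = 85.0^2 = 7225.0
Compute pressure:
P = R * Q^2 = 1.992 * 7225.0
= 14392.2 Pa


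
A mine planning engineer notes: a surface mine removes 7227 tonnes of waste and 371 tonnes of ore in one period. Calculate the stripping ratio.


Stripping ratio = waste tonnage / ore tonnage
= 7227 / 371
= 19.4798

19.4798


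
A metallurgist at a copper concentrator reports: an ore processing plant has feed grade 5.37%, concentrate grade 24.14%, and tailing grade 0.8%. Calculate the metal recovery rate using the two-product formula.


88.0194%

Using the two-product formula:
R = 100 * c * (f - t) / (f * (c - t))
Numerator = 100 * 24.14 * (5.37 - 0.8)
= 100 * 24.14 * 4.57
= 11031.98
Denominator = 5.37 * (24.14 - 0.8)
= 5.37 * 23.34
= 125.3358
R = 11031.98 / 125.3358
= 88.0194%


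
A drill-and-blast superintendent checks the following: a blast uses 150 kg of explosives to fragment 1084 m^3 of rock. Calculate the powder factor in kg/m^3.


0.1384 kg/m^3

Powder factor = explosive mass / rock volume
= 150 / 1084
= 0.1384 kg/m^3


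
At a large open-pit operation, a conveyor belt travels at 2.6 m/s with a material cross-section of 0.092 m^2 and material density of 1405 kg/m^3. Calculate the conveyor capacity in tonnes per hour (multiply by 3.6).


Volumetric flow = speed * area
= 2.6 * 0.092 = 0.2392 m^3/s
Mass flow = volumetric * density
= 0.2392 * 1405 = 336.076 kg/s
Convert to t/h: multiply by 3.6
Capacity = 336.076 * 3.6
= 1209.8736 t/h

1209.8736 t/h


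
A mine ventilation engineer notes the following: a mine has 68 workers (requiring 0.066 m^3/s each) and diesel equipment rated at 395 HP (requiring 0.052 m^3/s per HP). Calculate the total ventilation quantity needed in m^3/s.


Airflow for workers:
Q_people = 68 * 0.066 = 4.488 m^3/s
Airflow for diesel equipment:
Q_diesel = 395 * 0.052 = 20.54 m^3/s
Total ventilation:
Q_total = 4.488 + 20.54
= 25.028 m^3/s

25.028 m^3/s


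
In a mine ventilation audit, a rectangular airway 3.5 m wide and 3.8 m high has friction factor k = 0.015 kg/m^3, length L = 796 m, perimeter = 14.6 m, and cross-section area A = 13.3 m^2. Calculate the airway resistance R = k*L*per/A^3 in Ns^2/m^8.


Compute the numerator:
k * L * per = 0.015 * 796 * 14.6
= 174.324
Compute the denominator:
A^3 = 13.3^3 = 2352.637
Resistance:
R = 174.324 / 2352.637
= 0.0741 Ns^2/m^8

0.0741 Ns^2/m^8


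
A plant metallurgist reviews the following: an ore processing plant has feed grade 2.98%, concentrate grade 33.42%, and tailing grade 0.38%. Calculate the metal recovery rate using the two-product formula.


Using the two-product formula:
R = 100 * c * (f - t) / (f * (c - t))
Numerator = 100 * 33.42 * (2.98 - 0.38)
= 100 * 33.42 * 2.6
= 8689.2
Denominator = 2.98 * (33.42 - 0.38)
= 2.98 * 33.04
= 98.4592
R = 8689.2 / 98.4592
= 88.2518%

88.2518%


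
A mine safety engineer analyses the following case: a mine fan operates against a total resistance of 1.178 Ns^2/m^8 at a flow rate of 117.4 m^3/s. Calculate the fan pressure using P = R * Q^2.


Compute Q^2:
Q^2 = 117.4^2 = 13782.76
Compute pressure:
P = R * Q^2 = 1.178 * 13782.76
= 16236.0913 Pa

16236.0913 Pa


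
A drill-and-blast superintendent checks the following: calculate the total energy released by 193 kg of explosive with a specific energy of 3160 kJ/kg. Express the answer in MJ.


Energy = mass * specific_energy / 1000
= 193 * 3160 / 1000
= 609880 / 1000
= 609.88 MJ

609.88 MJ


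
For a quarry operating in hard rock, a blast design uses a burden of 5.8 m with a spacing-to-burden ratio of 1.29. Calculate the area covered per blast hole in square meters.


First, find the spacing:
Spacing = burden * ratio = 5.8 * 1.29
= 7.482 m
Then, calculate the area:
Area = burden * spacing = 5.8 * 7.482
= 43.3956 m^2

43.3956 m^2


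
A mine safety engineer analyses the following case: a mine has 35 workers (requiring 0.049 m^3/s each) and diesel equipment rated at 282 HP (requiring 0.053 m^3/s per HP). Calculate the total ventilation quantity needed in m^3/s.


16.661 m^3/s

Airflow for workers:
Q_people = 35 * 0.049 = 1.715 m^3/s
Airflow for diesel equipment:
Q_diesel = 282 * 0.053 = 14.946 m^3/s
Total ventilation:
Q_total = 1.715 + 14.946
= 16.661 m^3/s


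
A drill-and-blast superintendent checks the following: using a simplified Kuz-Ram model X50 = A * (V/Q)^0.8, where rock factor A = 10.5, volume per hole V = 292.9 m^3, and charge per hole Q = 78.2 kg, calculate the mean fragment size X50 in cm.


Compute V/Q:
V/Q = 292.9 / 78.2 = 3.745524297
Raise to the power 0.8:
(V/Q)^0.8 = 3.745524297^0.8 = 2.876140482
Multiply by A:
X50 = 10.5 * 2.876140482
= 30.1995 cm

30.1995 cm


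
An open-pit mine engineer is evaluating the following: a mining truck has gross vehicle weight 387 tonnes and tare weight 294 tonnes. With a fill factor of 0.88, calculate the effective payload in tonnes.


81.84 tonnes

Maximum payload = gross - tare
= 387 - 294 = 93 tonnes
Effective payload = max payload * fill factor
= 93 * 0.88
= 81.84 tonnes


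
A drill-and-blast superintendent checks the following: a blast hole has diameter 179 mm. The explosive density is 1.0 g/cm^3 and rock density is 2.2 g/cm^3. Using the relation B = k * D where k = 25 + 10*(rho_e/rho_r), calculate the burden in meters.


5.2886 m

First, compute k:
rho_e / rho_r = 1.0 / 2.2 = 0.4545454545
k = 25 + 10 * 0.4545454545 = 29.54545455
Then, compute burden:
B = k * D / 1000 = 29.54545455 * 179 / 1000
= 5288.636364 / 1000
= 5.2886 m


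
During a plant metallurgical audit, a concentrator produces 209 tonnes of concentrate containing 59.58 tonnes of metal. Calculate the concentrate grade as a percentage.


Grade = (metal in concentrate / concentrate mass) * 100
= (59.58 / 209) * 100
= 0.2850717703 * 100
= 28.5072%

28.5072%


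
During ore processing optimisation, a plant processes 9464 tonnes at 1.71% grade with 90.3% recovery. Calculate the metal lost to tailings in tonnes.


15.6979 tonnes

Total metal in feed:
= 9464 * 1.71 / 100 = 161.8344 tonnes
Metal recovered:
= 161.8344 * 90.3 / 100 = 146.1364632 tonnes
Metal lost to tailings:
= 161.8344 - 146.1364632
= 15.6979 tonnes


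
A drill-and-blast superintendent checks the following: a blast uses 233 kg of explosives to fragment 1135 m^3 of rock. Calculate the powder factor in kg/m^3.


Powder factor = explosive mass / rock volume
= 233 / 1135
= 0.2053 kg/m^3

0.2053 kg/m^3


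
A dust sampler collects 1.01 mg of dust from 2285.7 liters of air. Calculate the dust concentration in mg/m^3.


0.4419 mg/m^3

Convert liters to m^3: 1 m^3 = 1000 L
Concentration = mass / volume * 1000
= 1.01 / 2285.7 * 1000
= 0.0004418777617 * 1000
= 0.4419 mg/m^3


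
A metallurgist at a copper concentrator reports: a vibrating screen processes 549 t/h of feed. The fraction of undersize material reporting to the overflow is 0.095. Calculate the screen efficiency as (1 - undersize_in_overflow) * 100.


90.5%

Screen efficiency = (1 - fraction of undersize in overflow) * 100
= (1 - 0.095) * 100
= 0.905 * 100
= 90.5%


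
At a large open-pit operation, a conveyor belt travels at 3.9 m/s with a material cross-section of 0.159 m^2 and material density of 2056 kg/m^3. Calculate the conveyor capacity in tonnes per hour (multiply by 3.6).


4589.7322 t/h

Volumetric flow = speed * area
= 3.9 * 0.159 = 0.6201 m^3/s
Mass flow = volumetric * density
= 0.6201 * 2056 = 1274.9256 kg/s
Convert to t/h: multiply by 3.6
Capacity = 1274.9256 * 3.6
= 4589.7322 t/h


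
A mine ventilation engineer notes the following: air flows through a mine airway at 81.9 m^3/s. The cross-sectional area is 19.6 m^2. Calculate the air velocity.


4.1786 m/s

Velocity = flow rate / cross-sectional area
= 81.9 / 19.6
= 4.1786 m/s


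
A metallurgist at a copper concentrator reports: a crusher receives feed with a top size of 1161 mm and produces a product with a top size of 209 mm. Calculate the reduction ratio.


5.555

Reduction ratio = feed size / product size
= 1161 / 209
= 5.555


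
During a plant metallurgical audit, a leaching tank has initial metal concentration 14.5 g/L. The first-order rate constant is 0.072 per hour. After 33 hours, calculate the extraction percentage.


Compute the exponent:
-k * t = -0.072 * 33 = -2.376
Remaining concentration:
C = 14.5 * exp(-2.376)
= 14.5 * 0.09292152121
= 1.347362058 g/L
Extracted = 14.5 - 1.347362058 = 13.15263794 g/L
Extraction % = 13.15263794 / 14.5 * 100
= 90.7078%

90.7078%


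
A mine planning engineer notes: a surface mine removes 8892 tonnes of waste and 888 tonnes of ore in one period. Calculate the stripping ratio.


10.0135

Stripping ratio = waste tonnage / ore tonnage
= 8892 / 888
= 10.0135


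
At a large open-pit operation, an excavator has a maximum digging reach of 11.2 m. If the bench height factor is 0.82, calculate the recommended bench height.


9.184 m

Bench height = reach * factor
= 11.2 * 0.82
= 9.184 m


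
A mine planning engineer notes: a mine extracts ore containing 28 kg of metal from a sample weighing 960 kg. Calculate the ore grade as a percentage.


2.9167%

Ore grade = (metal mass / ore mass) * 100
= (28 / 960) * 100
= 0.02916666667 * 100
= 2.9167%


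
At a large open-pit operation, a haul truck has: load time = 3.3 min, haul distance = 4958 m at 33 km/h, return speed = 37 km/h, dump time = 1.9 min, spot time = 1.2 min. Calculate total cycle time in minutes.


23.4545 min

Convert haul speed to m/min: 33 * 1000/60 = 550 m/min
Haul time = 4958 / 550 = 9.014545455 min
Convert return speed to m/min: 37 * 1000/60 = 616.6666667 m/min
Return time = 4958 / 616.6666667 = 8.04 min
Total cycle time:
= 3.3 + 9.014545455 + 1.9 + 8.04 + 1.2
= 23.4545 min


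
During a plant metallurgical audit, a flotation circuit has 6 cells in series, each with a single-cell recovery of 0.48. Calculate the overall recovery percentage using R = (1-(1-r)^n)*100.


Complement of single-cell recovery:
1 - r = 1 - 0.48 = 0.52
Raise to power n:
(1 - r)^6 = 0.52^6 = 0.01977060966
Overall recovery:
R = (1 - 0.01977060966) * 100
= 98.0229%

98.0229%


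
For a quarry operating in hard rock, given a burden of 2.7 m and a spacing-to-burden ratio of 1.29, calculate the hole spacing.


3.483 m

Spacing = burden * ratio
= 2.7 * 1.29
= 3.483 m


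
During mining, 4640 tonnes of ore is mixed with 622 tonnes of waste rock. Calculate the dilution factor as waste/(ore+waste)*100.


11.8206%

Total material = ore + waste
= 4640 + 622 = 5262 tonnes
Dilution = waste / total * 100
= 622 / 5262 * 100
= 0.1182060053 * 100
= 11.8206%


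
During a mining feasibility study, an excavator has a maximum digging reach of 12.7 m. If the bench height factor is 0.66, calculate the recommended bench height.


Bench height = reach * factor
= 12.7 * 0.66
= 8.382 m

8.382 m


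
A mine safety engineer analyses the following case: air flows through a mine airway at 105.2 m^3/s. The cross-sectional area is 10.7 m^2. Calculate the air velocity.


Velocity = flow rate / cross-sectional area
= 105.2 / 10.7
= 9.8318 m/s

9.8318 m/s


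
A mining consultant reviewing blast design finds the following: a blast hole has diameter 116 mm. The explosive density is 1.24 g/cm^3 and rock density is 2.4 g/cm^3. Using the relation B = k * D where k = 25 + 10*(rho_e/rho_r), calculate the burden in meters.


3.4993 m

First, compute k:
rho_e / rho_r = 1.24 / 2.4 = 0.5166666667
k = 25 + 10 * 0.5166666667 = 30.16666667
Then, compute burden:
B = k * D / 1000 = 30.16666667 * 116 / 1000
= 3499.333333 / 1000
= 3.4993 m


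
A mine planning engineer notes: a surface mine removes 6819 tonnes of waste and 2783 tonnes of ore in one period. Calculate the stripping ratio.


Stripping ratio = waste tonnage / ore tonnage
= 6819 / 2783
= 2.4502

2.4502


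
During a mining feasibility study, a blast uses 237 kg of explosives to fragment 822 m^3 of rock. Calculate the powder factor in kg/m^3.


0.2883 kg/m^3

Powder factor = explosive mass / rock volume
= 237 / 822
= 0.2883 kg/m^3


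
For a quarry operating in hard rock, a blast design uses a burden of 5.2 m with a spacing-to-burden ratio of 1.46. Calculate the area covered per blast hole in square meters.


39.4784 m^2

First, find the spacing:
Spacing = burden * ratio = 5.2 * 1.46
= 7.592 m
Then, calculate the area:
Area = burden * spacing = 5.2 * 7.592
= 39.4784 m^2


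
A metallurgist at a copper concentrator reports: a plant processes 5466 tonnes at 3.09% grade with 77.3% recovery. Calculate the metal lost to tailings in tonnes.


38.3402 tonnes

Total metal in feed:
= 5466 * 3.09 / 100 = 168.8994 tonnes
Metal recovered:
= 168.8994 * 77.3 / 100 = 130.5592362 tonnes
Metal lost to tailings:
= 168.8994 - 130.5592362
= 38.3402 tonnes


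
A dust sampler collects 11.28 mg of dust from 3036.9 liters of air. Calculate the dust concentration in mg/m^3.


Convert liters to m^3: 1 m^3 = 1000 L
Concentration = mass / volume * 1000
= 11.28 / 3036.9 * 1000
= 0.003714313939 * 1000
= 3.7143 mg/m^3

3.7143 mg/m^3


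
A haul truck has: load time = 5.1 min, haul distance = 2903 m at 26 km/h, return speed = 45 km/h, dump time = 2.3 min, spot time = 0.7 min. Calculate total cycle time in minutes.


18.6699 min

Convert haul speed to m/min: 26 * 1000/60 = 433.3333333 m/min
Haul time = 2903 / 433.3333333 = 6.699230769 min
Convert return speed to m/min: 45 * 1000/60 = 750 m/min
Return time = 2903 / 750 = 3.870666667 min
Total cycle time:
= 5.1 + 6.699230769 + 2.3 + 3.870666667 + 0.7
= 18.6699 min


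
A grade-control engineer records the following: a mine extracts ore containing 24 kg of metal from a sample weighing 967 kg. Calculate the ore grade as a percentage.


Ore grade = (metal mass / ore mass) * 100
= (24 / 967) * 100
= 0.02481902792 * 100
= 2.4819%

2.4819%


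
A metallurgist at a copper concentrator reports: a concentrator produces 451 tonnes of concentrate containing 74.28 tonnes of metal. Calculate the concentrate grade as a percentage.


Grade = (metal in concentrate / concentrate mass) * 100
= (74.28 / 451) * 100
= 0.1647006652 * 100
= 16.4701%

16.4701%


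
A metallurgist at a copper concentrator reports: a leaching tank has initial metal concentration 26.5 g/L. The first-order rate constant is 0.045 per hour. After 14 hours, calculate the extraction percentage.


Compute the exponent:
-k * t = -0.045 * 14 = -0.63
Remaining concentration:
C = 26.5 * exp(-0.63)
= 26.5 * 0.532591801
= 14.11368273 g/L
Extracted = 26.5 - 14.11368273 = 12.38631727 g/L
Extraction % = 12.38631727 / 26.5 * 100
= 46.7408%

46.7408%


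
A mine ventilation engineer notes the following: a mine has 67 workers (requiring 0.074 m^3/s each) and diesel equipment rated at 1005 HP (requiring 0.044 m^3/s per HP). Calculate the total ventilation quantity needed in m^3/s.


49.178 m^3/s

Airflow for workers:
Q_people = 67 * 0.074 = 4.958 m^3/s
Airflow for diesel equipment:
Q_diesel = 1005 * 0.044 = 44.22 m^3/s
Total ventilation:
Q_total = 4.958 + 44.22
= 49.178 m^3/s


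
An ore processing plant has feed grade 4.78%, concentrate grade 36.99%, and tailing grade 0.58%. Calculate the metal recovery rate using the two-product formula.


89.2658%

Using the two-product formula:
R = 100 * c * (f - t) / (f * (c - t))
Numerator = 100 * 36.99 * (4.78 - 0.58)
= 100 * 36.99 * 4.2
= 15535.8
Denominator = 4.78 * (36.99 - 0.58)
= 4.78 * 36.41
= 174.0398
R = 15535.8 / 174.0398
= 89.2658%


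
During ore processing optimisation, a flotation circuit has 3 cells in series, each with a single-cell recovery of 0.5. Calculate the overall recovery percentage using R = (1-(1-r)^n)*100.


87.5%

Complement of single-cell recovery:
1 - r = 1 - 0.5 = 0.5
Raise to power n:
(1 - r)^3 = 0.5^3 = 0.125
Overall recovery:
R = (1 - 0.125) * 100
= 87.5%


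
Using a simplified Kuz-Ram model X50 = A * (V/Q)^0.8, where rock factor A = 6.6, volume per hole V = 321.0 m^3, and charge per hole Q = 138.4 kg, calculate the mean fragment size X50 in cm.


12.9372 cm

Compute V/Q:
V/Q = 321.0 / 138.4 = 2.319364162
Raise to the power 0.8:
(V/Q)^0.8 = 2.319364162^0.8 = 1.96017639
Multiply by A:
X50 = 6.6 * 1.96017639
= 12.9372 cm


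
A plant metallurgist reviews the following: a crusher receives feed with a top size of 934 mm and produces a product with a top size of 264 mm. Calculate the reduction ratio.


3.5379

Reduction ratio = feed size / product size
= 934 / 264
= 3.5379


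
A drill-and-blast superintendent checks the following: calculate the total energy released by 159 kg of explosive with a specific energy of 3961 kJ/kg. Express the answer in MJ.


629.799 MJ

Energy = mass * specific_energy / 1000
= 159 * 3961 / 1000
= 629799 / 1000
= 629.799 MJ


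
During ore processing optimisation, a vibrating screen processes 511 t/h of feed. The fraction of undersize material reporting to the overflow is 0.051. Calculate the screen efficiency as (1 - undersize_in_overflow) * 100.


Screen efficiency = (1 - fraction of undersize in overflow) * 100
= (1 - 0.051) * 100
= 0.949 * 100
= 94.9%

94.9%


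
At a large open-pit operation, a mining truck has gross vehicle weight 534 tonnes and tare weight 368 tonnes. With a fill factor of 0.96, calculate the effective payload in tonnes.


Maximum payload = gross - tare
= 534 - 368 = 166 tonnes
Effective payload = max payload * fill factor
= 166 * 0.96
= 159.36 tonnes

159.36 tonnes


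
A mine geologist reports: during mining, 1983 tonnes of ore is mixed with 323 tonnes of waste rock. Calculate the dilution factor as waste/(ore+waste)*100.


14.0069%

Total material = ore + waste
= 1983 + 323 = 2306 tonnes
Dilution = waste / total * 100
= 323 / 2306 * 100
= 0.1400693842 * 100
= 14.0069%


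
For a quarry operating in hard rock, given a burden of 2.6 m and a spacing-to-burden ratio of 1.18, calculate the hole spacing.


Spacing = burden * ratio
= 2.6 * 1.18
= 3.068 m

3.068 m


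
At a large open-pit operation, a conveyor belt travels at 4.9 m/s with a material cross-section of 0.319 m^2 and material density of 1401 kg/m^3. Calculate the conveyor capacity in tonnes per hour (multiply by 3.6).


Volumetric flow = speed * area
= 4.9 * 0.319 = 1.5631 m^3/s
Mass flow = volumetric * density
= 1.5631 * 1401 = 2189.9031 kg/s
Convert to t/h: multiply by 3.6
Capacity = 2189.9031 * 3.6
= 7883.6512 t/h

7883.6512 t/h


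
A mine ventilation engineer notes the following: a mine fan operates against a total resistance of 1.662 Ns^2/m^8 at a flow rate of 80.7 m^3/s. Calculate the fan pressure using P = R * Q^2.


Compute Q^2:
Q^2 = 80.7^2 = 6512.49
Compute pressure:
P = R * Q^2 = 1.662 * 6512.49
= 10823.7584 Pa

10823.7584 Pa


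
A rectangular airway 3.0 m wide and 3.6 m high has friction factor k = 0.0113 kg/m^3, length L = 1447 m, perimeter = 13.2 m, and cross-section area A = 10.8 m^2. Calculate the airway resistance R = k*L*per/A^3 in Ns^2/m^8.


Compute the numerator:
k * L * per = 0.0113 * 1447 * 13.2
= 215.83452
Compute the denominator:
A^3 = 10.8^3 = 1259.712
Resistance:
R = 215.83452 / 1259.712
= 0.1713 Ns^2/m^8

0.1713 Ns^2/m^8


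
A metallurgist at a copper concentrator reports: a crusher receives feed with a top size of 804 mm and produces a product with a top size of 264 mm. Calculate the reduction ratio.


Reduction ratio = feed size / product size
= 804 / 264
= 3.0455

3.0455


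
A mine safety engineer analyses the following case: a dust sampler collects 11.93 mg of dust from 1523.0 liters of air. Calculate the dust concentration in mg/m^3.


7.8332 mg/m^3

Convert liters to m^3: 1 m^3 = 1000 L
Concentration = mass / volume * 1000
= 11.93 / 1523.0 * 1000
= 0.0078332239 * 1000
= 7.8332 mg/m^3


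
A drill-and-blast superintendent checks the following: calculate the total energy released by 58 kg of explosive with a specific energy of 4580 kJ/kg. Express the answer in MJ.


Energy = mass * specific_energy / 1000
= 58 * 4580 / 1000
= 265640 / 1000
= 265.64 MJ

265.64 MJ


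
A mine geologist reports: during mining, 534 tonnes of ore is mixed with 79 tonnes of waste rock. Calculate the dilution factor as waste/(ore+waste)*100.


12.8874%

Total material = ore + waste
= 534 + 79 = 613 tonnes
Dilution = waste / total * 100
= 79 / 613 * 100
= 0.1288743883 * 100
= 12.8874%


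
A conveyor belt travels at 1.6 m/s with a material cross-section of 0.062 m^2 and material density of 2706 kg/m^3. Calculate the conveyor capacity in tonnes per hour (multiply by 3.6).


966.3667 t/h

Volumetric flow = speed * area
= 1.6 * 0.062 = 0.0992 m^3/s
Mass flow = volumetric * density
= 0.0992 * 2706 = 268.4352 kg/s
Convert to t/h: multiply by 3.6
Capacity = 268.4352 * 3.6
= 966.3667 t/h


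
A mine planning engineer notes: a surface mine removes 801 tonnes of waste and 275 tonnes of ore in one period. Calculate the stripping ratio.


2.9127

Stripping ratio = waste tonnage / ore tonnage
= 801 / 275
= 2.9127


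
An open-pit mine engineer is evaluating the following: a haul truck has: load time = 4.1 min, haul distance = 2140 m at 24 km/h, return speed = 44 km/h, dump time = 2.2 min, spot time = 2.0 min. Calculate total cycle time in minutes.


Convert haul speed to m/min: 24 * 1000/60 = 400 m/min
Haul time = 2140 / 400 = 5.35 min
Convert return speed to m/min: 44 * 1000/60 = 733.3333333 m/min
Return time = 2140 / 733.3333333 = 2.918181818 min
Total cycle time:
= 4.1 + 5.35 + 2.2 + 2.918181818 + 2.0
= 16.5682 min

16.5682 min


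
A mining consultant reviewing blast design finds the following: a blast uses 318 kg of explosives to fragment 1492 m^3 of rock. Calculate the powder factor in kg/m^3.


0.2131 kg/m^3

Powder factor = explosive mass / rock volume
= 318 / 1492
= 0.2131 kg/m^3


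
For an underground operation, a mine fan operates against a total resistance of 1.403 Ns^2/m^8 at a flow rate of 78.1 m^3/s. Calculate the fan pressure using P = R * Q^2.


8557.7528 Pa

Compute Q^2:
Q^2 = 78.1^2 = 6099.61
Compute pressure:
P = R * Q^2 = 1.403 * 6099.61
= 8557.7528 Pa


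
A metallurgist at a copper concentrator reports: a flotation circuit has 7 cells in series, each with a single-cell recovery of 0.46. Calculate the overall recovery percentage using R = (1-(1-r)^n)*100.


Complement of single-cell recovery:
1 - r = 1 - 0.46 = 0.54
Raise to power n:
(1 - r)^7 = 0.54^7 = 0.0133892521
Overall recovery:
R = (1 - 0.0133892521) * 100
= 98.6611%

98.6611%


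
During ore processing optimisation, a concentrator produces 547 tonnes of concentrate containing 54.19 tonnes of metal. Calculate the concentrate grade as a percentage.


9.9068%

Grade = (metal in concentrate / concentrate mass) * 100
= (54.19 / 547) * 100
= 0.09906764168 * 100
= 9.9068%


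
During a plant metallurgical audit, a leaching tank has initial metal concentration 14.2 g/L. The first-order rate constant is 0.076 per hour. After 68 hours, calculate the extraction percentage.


Compute the exponent:
-k * t = -0.076 * 68 = -5.168
Remaining concentration:
C = 14.2 * exp(-5.168)
= 14.2 * 0.005695949334
= 0.08088248054 g/L
Extracted = 14.2 - 0.08088248054 = 14.11911752 g/L
Extraction % = 14.11911752 / 14.2 * 100
= 99.4304%

99.4304%


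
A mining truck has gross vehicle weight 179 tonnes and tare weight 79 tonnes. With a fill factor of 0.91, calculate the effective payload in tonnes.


91.0 tonnes

Maximum payload = gross - tare
= 179 - 79 = 100 tonnes
Effective payload = max payload * fill factor
= 100 * 0.91
= 91.0 tonnes


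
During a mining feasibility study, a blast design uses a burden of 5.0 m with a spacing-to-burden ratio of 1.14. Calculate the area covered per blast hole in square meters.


28.5 m^2

First, find the spacing:
Spacing = burden * ratio = 5.0 * 1.14
= 5.7 m
Then, calculate the area:
Area = burden * spacing = 5.0 * 5.7
= 28.5 m^2


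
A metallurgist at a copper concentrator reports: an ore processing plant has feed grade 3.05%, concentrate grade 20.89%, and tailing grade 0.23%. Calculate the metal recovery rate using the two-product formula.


93.4883%

Using the two-product formula:
R = 100 * c * (f - t) / (f * (c - t))
Numerator = 100 * 20.89 * (3.05 - 0.23)
= 100 * 20.89 * 2.82
= 5890.98
Denominator = 3.05 * (20.89 - 0.23)
= 3.05 * 20.66
= 63.013
R = 5890.98 / 63.013
= 93.4883%


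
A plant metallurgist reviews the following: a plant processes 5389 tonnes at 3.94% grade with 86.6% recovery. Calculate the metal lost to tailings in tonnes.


Total metal in feed:
= 5389 * 3.94 / 100 = 212.3266 tonnes
Metal recovered:
= 212.3266 * 86.6 / 100 = 183.8748356 tonnes
Metal lost to tailings:
= 212.3266 - 183.8748356
= 28.4518 tonnes

28.4518 tonnes


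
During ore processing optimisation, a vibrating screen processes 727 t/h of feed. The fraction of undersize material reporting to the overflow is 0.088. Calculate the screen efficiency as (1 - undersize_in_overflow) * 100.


Screen efficiency = (1 - fraction of undersize in overflow) * 100
= (1 - 0.088) * 100
= 0.912 * 100
= 91.2%

91.2%


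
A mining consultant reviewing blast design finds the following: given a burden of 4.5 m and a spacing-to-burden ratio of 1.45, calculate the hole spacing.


6.525 m

Spacing = burden * ratio
= 4.5 * 1.45
= 6.525 m


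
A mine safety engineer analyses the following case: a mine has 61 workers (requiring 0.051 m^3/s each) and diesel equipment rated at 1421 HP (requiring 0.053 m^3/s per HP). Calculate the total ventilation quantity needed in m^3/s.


78.424 m^3/s

Airflow for workers:
Q_people = 61 * 0.051 = 3.111 m^3/s
Airflow for diesel equipment:
Q_diesel = 1421 * 0.053 = 75.313 m^3/s
Total ventilation:
Q_total = 3.111 + 75.313
= 78.424 m^3/s


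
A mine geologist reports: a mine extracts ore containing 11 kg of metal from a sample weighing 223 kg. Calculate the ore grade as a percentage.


4.9327%

Ore grade = (metal mass / ore mass) * 100
= (11 / 223) * 100
= 0.04932735426 * 100
= 4.9327%


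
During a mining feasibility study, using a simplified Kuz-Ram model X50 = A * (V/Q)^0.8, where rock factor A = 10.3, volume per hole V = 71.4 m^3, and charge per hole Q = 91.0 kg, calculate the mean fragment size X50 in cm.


8.4833 cm

Compute V/Q:
V/Q = 71.4 / 91.0 = 0.7846153846
Raise to the power 0.8:
(V/Q)^0.8 = 0.7846153846^0.8 = 0.8236172909
Multiply by A:
X50 = 10.3 * 0.8236172909
= 8.4833 cm


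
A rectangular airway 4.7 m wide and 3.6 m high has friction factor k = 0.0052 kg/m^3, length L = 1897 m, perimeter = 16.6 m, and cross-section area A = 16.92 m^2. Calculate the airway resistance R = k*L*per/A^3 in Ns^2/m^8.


0.0338 Ns^2/m^8

Compute the numerator:
k * L * per = 0.0052 * 1897 * 16.6
= 163.74904
Compute the denominator:
A^3 = 16.92^3 = 4843.965888
Resistance:
R = 163.74904 / 4843.965888
= 0.0338 Ns^2/m^8


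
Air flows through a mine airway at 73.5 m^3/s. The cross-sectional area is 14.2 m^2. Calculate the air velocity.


Velocity = flow rate / cross-sectional area
= 73.5 / 14.2
= 5.1761 m/s

5.1761 m/s


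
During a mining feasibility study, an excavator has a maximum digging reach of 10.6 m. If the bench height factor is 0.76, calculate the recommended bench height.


8.056 m

Bench height = reach * factor
= 10.6 * 0.76
= 8.056 m


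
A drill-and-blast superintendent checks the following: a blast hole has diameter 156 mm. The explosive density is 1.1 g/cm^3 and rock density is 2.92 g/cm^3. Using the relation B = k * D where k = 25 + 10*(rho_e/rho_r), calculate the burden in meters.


4.4877 m

First, compute k:
rho_e / rho_r = 1.1 / 2.92 = 0.3767123288
k = 25 + 10 * 0.3767123288 = 28.76712329
Then, compute burden:
B = k * D / 1000 = 28.76712329 * 156 / 1000
= 4487.671233 / 1000
= 4.4877 m


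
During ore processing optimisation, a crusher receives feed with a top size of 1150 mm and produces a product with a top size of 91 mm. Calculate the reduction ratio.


Reduction ratio = feed size / product size
= 1150 / 91
= 12.6374

12.6374


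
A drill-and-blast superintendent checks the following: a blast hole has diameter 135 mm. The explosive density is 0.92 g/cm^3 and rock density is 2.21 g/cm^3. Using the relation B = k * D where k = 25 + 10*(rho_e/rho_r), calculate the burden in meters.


3.937 m

First, compute k:
rho_e / rho_r = 0.92 / 2.21 = 0.4162895928
k = 25 + 10 * 0.4162895928 = 29.16289593
Then, compute burden:
B = k * D / 1000 = 29.16289593 * 135 / 1000
= 3936.99095 / 1000
= 3.937 m


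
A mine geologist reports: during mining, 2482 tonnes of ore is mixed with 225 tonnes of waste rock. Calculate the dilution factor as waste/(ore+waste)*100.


Total material = ore + waste
= 2482 + 225 = 2707 tonnes
Dilution = waste / total * 100
= 225 / 2707 * 100
= 0.08311784263 * 100
= 8.3118%

8.3118%


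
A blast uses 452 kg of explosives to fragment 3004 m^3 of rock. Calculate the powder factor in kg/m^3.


Powder factor = explosive mass / rock volume
= 452 / 3004
= 0.1505 kg/m^3

0.1505 kg/m^3


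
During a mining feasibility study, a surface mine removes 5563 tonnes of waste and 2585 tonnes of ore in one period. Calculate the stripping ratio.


2.152

Stripping ratio = waste tonnage / ore tonnage
= 5563 / 2585
= 2.152


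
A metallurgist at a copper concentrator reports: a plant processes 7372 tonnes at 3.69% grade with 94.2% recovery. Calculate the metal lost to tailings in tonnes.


15.7776 tonnes

Total metal in feed:
= 7372 * 3.69 / 100 = 272.0268 tonnes
Metal recovered:
= 272.0268 * 94.2 / 100 = 256.2492456 tonnes
Metal lost to tailings:
= 272.0268 - 256.2492456
= 15.7776 tonnes


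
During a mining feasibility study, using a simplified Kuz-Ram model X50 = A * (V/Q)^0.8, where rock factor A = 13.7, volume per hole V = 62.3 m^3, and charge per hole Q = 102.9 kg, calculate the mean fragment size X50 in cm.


9.1702 cm

Compute V/Q:
V/Q = 62.3 / 102.9 = 0.6054421769
Raise to the power 0.8:
(V/Q)^0.8 = 0.6054421769^0.8 = 0.6693575055
Multiply by A:
X50 = 13.7 * 0.6693575055
= 9.1702 cm


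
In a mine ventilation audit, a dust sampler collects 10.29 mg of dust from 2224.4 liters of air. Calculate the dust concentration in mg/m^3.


Convert liters to m^3: 1 m^3 = 1000 L
Concentration = mass / volume * 1000
= 10.29 / 2224.4 * 1000
= 0.004625966553 * 1000
= 4.626 mg/m^3

4.626 mg/m^3


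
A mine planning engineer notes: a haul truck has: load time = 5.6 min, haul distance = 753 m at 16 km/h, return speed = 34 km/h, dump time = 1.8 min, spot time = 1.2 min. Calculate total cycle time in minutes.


Convert haul speed to m/min: 16 * 1000/60 = 266.6666667 m/min
Haul time = 753 / 266.6666667 = 2.82375 min
Convert return speed to m/min: 34 * 1000/60 = 566.6666667 m/min
Return time = 753 / 566.6666667 = 1.328823529 min
Total cycle time:
= 5.6 + 2.82375 + 1.8 + 1.328823529 + 1.2
= 12.7526 min

12.7526 min


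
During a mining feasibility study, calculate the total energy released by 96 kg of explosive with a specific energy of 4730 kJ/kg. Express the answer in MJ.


454.08 MJ

Energy = mass * specific_energy / 1000
= 96 * 4730 / 1000
= 454080 / 1000
= 454.08 MJ


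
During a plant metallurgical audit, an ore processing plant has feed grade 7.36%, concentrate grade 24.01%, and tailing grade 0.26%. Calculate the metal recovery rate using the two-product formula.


Using the two-product formula:
R = 100 * c * (f - t) / (f * (c - t))
Numerator = 100 * 24.01 * (7.36 - 0.26)
= 100 * 24.01 * 7.1
= 17047.1
Denominator = 7.36 * (24.01 - 0.26)
= 7.36 * 23.75
= 174.8
R = 17047.1 / 174.8
= 97.5235%

97.5235%


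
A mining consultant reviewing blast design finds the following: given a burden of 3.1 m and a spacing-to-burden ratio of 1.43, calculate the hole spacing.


Spacing = burden * ratio
= 3.1 * 1.43
= 4.433 m

4.433 m
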